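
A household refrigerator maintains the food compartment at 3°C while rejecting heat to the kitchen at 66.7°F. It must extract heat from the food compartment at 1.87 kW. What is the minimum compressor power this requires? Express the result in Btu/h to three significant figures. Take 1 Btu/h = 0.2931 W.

In absolute terms T_C = 276.15 K and T_H = 292.43 K, so ΔT = 16.28 K.
COP_Carnot = T_C/ΔT = 276.15/16.28 = 16.96.
Ẇ_min = Q̇/COP_Carnot = 1.870/16.96 = 0.1102 kW = 376.1 Btu/h.

376 Btu/h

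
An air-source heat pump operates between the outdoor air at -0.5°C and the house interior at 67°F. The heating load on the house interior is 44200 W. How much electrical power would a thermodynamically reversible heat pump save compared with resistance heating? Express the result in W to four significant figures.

41190 W

In absolute terms T_C = 272.65 K and T_H = 292.59 K, so ΔT = 19.94 K.
COP_Carnot = T_H/ΔT = 292.59/19.94 = 14.67.
Resistance heating needs Ẇ_res = Q̇_H = 44200 W; the reversible heat pump needs only Ẇ_hp = Q̇_H/COP = 3013 W.
Saving = 44200 − 3013 = 41190 W.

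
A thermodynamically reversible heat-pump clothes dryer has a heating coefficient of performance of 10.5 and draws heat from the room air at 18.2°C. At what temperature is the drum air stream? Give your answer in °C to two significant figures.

COP_HP = T_H/(T_H − T_C) rearranges to T_H = COP·T_C/(COP − 1).
With T_C = 291.35 K, T_H = 10.5 × 291.35/9.500 = 322.02 K.
Converting, 322.02 K = 48.87°C.

49 °C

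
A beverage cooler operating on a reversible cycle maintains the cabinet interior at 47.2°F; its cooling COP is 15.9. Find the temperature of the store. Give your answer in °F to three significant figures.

COP_R = T_C/(T_H − T_C) gives T_H − T_C = T_C/COP.
With T_C = 281.59 K, T_H = 281.59 × (1 + 1/15.9) = 299.30 K.
Converting, 299.30 K = 79.08°F.

79.1 °F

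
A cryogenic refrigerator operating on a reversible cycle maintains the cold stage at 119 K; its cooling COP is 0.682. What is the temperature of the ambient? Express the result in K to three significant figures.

COP_R = T_C/(T_H − T_C) gives T_H − T_C = T_C/COP.
With T_C = 119.00 K, T_H = 119.00 × (1 + 1/0.682) = 293.49 K.

293 K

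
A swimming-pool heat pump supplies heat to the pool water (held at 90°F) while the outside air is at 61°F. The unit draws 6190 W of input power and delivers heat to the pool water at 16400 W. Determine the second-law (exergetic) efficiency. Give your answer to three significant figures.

0.140

COP_actual = Q̇_H/Ẇ = 16400/6190 = 2.649.
In absolute terms T_C = 289.26 K and T_H = 305.37 K, so ΔT = 16.11 K.
COP_Carnot = T_H/ΔT = 305.37/16.11 = 18.95.
η_II = COP_actual/COP_Carnot = 2.649/18.95 = 0.1398.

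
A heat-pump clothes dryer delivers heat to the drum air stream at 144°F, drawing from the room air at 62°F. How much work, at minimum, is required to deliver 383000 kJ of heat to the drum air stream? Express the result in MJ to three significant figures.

52.0 MJ

In absolute terms T_C = 289.82 K and T_H = 335.37 K, so ΔT = 45.56 K.
The reversible limit is COP_HP = T_H/ΔT = 7.362, so W_min = Q_H/COP = Q_H·ΔT/T_H.
W_min = 383000 × 45.56/335.37 = 52030 kJ = 52.03 MJ.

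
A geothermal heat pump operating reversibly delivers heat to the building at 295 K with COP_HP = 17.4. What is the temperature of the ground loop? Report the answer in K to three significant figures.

COP_HP = T_H/(T_H − T_C) gives T_H − T_C = T_H/COP.
With T_H = 295.00 K, T_C = 295.00 × (1 − 1/17.4) = 278.05 K.

278 K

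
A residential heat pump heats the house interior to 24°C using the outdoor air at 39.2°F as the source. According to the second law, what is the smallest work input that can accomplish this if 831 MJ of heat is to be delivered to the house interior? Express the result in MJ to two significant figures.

In absolute terms T_C = 277.15 K and T_H = 297.15 K, so ΔT = 20.00 K.
The reversible limit is COP_HP = T_H/ΔT = 14.86, so W_min = Q_H/COP = Q_H·ΔT/T_H.
W_min = 831.0 × 20.00/297.15 = 55.93 MJ.

56 MJ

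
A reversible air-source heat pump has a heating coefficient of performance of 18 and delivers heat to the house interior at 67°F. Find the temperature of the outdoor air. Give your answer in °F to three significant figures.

37.7 °F

COP_HP = T_H/(T_H − T_C) gives T_H − T_C = T_H/COP.
With T_H = 292.59 K, T_C = 292.59 × (1 − 1/18) = 276.34 K.
Converting, 276.34 K = 37.74°F.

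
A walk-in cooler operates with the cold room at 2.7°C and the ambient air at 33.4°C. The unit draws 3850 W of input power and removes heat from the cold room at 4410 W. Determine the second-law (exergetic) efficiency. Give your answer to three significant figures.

COP_actual = Q̇_C/Ẇ = 4410/3850 = 1.145.
In absolute terms T_C = 275.85 K and T_H = 306.55 K, so ΔT = 30.70 K.
COP_Carnot = T_C/ΔT = 275.85/30.70 = 8.985.
η_II = COP_actual/COP_Carnot = 1.145/8.985 = 0.1275.

0.127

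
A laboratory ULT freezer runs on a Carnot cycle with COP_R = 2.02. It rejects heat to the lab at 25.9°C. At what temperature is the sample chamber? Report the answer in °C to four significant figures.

-73.12 °C

For a Carnot refrigerator COP_R = T_C/(T_H − T_C), so T_C = COP·T_H/(1 + COP).
With T_H = 299.05 K, T_C = 2.02 × 299.05/3.020 = 200.03 K.
Converting, 200.03 K = -73.12°C.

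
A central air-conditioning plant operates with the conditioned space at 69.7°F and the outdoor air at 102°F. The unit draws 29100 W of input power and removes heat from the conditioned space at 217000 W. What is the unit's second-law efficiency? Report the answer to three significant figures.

0.455

COP_actual = Q̇_C/Ẇ = 217000/29100 = 7.457.
In absolute terms T_C = 294.09 K and T_H = 312.04 K, so ΔT = 17.94 K.
COP_Carnot = T_C/ΔT = 294.09/17.94 = 16.39.
η_II = COP_actual/COP_Carnot = 7.457/16.39 = 0.4550.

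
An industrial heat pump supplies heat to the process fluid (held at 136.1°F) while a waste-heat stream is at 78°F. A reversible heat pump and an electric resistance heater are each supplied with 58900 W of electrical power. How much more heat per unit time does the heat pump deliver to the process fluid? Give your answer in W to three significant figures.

In absolute terms T_C = 298.71 K and T_H = 330.98 K, so ΔT = 32.28 K.
COP_Carnot = T_H/ΔT = 330.98/32.28 = 10.25.
The heat pump delivers Q̇_H = COP × Ẇ = 604000 W; the resistance heater delivers Ẇ = 58900 W.
Extra = (COP − 1)·Ẇ = 545100 W.

545000 W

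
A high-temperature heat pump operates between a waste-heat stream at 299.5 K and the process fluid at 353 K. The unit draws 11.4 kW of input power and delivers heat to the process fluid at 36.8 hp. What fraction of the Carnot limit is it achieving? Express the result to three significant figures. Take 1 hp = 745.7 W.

Converting, Q̇_H = 36.80 hp = 27.44 kW, so COP_actual = Q̇_H/Ẇ = 27.44/11.40 = 2.407.
The reservoir spacing is ΔT = 353 − 299.5 = 53.50 K.
COP_Carnot = T_H/ΔT = 353.00/53.50 = 6.598.
η_II = COP_actual/COP_Carnot = 2.407/6.598 = 0.3648.

0.365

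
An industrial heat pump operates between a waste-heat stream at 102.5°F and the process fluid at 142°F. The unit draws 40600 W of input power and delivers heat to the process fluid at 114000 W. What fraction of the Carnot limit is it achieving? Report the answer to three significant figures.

COP_actual = Q̇_H/Ẇ = 114000/40600 = 2.808.
In absolute terms T_C = 312.32 K and T_H = 334.26 K, so ΔT = 21.94 K.
COP_Carnot = T_H/ΔT = 334.26/21.94 = 15.23.
η_II = COP_actual/COP_Carnot = 2.808/15.23 = 0.1843.

0.184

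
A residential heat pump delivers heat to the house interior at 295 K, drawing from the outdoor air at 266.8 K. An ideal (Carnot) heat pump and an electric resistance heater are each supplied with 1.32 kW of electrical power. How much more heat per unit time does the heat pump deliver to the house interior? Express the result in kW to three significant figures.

The reservoir spacing is ΔT = 295 − 266.8 = 28.20 K.
COP_Carnot = T_H/ΔT = 295.00/28.20 = 10.46.
The heat pump delivers Q̇_H = COP × Ẇ = 13.81 kW; the resistance heater delivers Ẇ = 1.320 kW.
Extra = (COP − 1)·Ẇ = 12.49 kW.

12.5 kW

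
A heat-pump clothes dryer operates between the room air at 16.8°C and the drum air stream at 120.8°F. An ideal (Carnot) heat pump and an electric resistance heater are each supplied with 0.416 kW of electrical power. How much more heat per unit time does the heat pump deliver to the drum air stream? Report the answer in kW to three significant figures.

3.71 kW

In absolute terms T_C = 289.95 K and T_H = 322.48 K, so ΔT = 32.53 K.
COP_Carnot = T_H/ΔT = 322.48/32.53 = 9.912.
The heat pump delivers Q̇_H = COP × Ẇ = 4.124 kW; the resistance heater delivers Ẇ = 0.4160 kW.
Extra = (COP − 1)·Ẇ = 3.708 kW.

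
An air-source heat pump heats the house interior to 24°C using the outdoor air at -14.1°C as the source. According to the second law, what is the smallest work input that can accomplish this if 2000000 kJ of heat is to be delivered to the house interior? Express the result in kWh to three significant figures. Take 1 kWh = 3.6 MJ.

In absolute terms T_C = 259.05 K and T_H = 297.15 K, so ΔT = 38.10 K.
The reversible limit is COP_HP = T_H/ΔT = 7.799, so W_min = Q_H/COP = Q_H·ΔT/T_H.
W_min = 2000000 × 38.10/297.15 = 256400 kJ = 71.23 kWh.

71.2 kWh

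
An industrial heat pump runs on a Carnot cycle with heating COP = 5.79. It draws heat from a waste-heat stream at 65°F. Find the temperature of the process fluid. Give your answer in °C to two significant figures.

COP_HP = T_H/(T_H − T_C) rearranges to T_H = COP·T_C/(COP − 1).
With T_C = 291.48 K, T_H = 5.79 × 291.48/4.790 = 352.34 K.
Converting, 352.34 K = 79.19°C.

79 °C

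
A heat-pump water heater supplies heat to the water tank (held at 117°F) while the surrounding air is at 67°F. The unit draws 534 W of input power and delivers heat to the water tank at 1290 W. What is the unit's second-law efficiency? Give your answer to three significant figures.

0.209

COP_actual = Q̇_H/Ẇ = 1290/534.0 = 2.416.
In absolute terms T_C = 292.59 K and T_H = 320.37 K, so ΔT = 27.78 K.
COP_Carnot = T_H/ΔT = 320.37/27.78 = 11.53.
η_II = COP_actual/COP_Carnot = 2.416/11.53 = 0.2095.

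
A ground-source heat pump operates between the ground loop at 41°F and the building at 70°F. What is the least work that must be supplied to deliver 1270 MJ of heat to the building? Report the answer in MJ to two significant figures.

In absolute terms T_C = 278.15 K and T_H = 294.26 K, so ΔT = 16.11 K.
The reversible limit is COP_HP = T_H/ΔT = 18.26, so W_min = Q_H/COP = Q_H·ΔT/T_H.
W_min = 1270 × 16.11/294.26 = 69.53 MJ.

70 MJ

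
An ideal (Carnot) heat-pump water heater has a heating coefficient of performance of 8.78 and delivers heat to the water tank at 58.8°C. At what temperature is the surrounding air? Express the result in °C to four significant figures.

20.99 °C

COP_HP = T_H/(T_H − T_C) gives T_H − T_C = T_H/COP.
With T_H = 331.95 K, T_C = 331.95 × (1 − 1/8.78) = 294.14 K.
Converting, 294.14 K = 20.99°C.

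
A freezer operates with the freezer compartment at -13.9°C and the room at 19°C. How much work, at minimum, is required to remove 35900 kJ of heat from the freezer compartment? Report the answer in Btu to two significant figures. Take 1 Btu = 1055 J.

4300 Btu

In absolute terms T_C = 259.25 K and T_H = 292.15 K, so ΔT = 32.90 K.
The reversible limit is COP_R = T_C/ΔT = 7.880, so W_min = Q_C/COP = Q_C·ΔT/T_C.
W_min = 35900 × 32.90/259.25 = 4556 kJ = 4318 Btu.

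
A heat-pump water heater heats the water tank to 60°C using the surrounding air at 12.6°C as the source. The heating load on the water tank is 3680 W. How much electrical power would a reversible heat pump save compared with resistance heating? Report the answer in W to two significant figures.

3200 W

In absolute terms T_C = 285.75 K and T_H = 333.15 K, so ΔT = 47.40 K.
COP_Carnot = T_H/ΔT = 333.15/47.40 = 7.028.
Resistance heating needs Ẇ_res = Q̇_H = 3680 W; the reversible heat pump needs only Ẇ_hp = Q̇_H/COP = 523.6 W.
Saving = 3680 − 523.6 = 3156 W.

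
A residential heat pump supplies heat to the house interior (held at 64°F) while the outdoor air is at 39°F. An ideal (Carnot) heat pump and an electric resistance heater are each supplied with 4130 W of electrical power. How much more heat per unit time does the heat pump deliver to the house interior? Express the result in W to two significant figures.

In absolute terms T_C = 277.04 K and T_H = 290.93 K, so ΔT = 13.89 K.
COP_Carnot = T_H/ΔT = 290.93/13.89 = 20.95.
The heat pump delivers Q̇_H = COP × Ẇ = 86510 W; the resistance heater delivers Ẇ = 4130 W.
Extra = (COP − 1)·Ẇ = 82380 W.

82000 W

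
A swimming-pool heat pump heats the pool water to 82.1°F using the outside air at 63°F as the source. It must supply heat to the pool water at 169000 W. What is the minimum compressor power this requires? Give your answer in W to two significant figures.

In absolute terms T_C = 290.37 K and T_H = 300.98 K, so ΔT = 10.61 K.
COP_Carnot = T_H/ΔT = 300.98/10.61 = 28.36.
Ẇ_min = Q̇/COP_Carnot = 169000/28.36 = 5958 W.

6000 W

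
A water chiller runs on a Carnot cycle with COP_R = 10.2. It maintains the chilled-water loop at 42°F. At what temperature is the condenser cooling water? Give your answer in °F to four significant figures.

91.18 °F

COP_R = T_C/(T_H − T_C) gives T_H − T_C = T_C/COP.
With T_C = 278.71 K, T_H = 278.71 × (1 + 1/10.2) = 306.03 K.
Converting, 306.03 K = 91.18°F.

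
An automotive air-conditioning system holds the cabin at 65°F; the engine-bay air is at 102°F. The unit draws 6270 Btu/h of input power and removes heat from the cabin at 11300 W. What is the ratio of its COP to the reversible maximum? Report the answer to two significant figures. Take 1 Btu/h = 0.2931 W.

Converting, Q̇_C = 11300 W = 38550 Btu/h, so COP_actual = Q̇_C/Ẇ = 38550/6270 = 6.149.
In absolute terms T_C = 291.48 K and T_H = 312.04 K, so ΔT = 20.56 K.
COP_Carnot = T_C/ΔT = 291.48/20.56 = 14.18.
η_II = COP_actual/COP_Carnot = 6.149/14.18 = 0.4336.

0.43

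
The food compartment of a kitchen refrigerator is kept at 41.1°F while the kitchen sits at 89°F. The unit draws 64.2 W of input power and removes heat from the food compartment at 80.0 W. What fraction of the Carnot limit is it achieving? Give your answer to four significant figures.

0.1192

COP_actual = Q̇_C/Ẇ = 80.00/64.20 = 1.246.
In absolute terms T_C = 278.21 K and T_H = 304.82 K, so ΔT = 26.61 K.
COP_Carnot = T_C/ΔT = 278.21/26.61 = 10.45.
η_II = COP_actual/COP_Carnot = 1.246/10.45 = 0.1192.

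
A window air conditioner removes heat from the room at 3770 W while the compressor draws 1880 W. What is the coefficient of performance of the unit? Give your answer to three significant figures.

2.01

The first law gives Q̇_H = Q̇_C + Ẇ, so the three rates are Q̇_C = 3770, Q̇_H = 5650, Ẇ = 1880 W.
COP_R = Q̇_C/Ẇ = 3770/1880 = 2.005.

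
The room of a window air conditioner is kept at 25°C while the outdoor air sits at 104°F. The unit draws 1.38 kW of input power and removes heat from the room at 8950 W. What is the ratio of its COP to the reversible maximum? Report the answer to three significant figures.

0.326

Converting, Q̇_C = 8950 W = 8.950 kW, so COP_actual = Q̇_C/Ẇ = 8.950/1.380 = 6.486.
In absolute terms T_C = 298.15 K and T_H = 313.15 K, so ΔT = 15.00 K.
COP_Carnot = T_C/ΔT = 298.15/15.00 = 19.88.
η_II = COP_actual/COP_Carnot = 6.486/19.88 = 0.3263.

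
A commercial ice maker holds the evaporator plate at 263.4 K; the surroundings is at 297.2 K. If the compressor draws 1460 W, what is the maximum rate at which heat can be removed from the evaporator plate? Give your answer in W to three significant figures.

The reservoir spacing is ΔT = 297.2 − 263.4 = 33.80 K.
COP_Carnot = T_C/ΔT = 263.40/33.80 = 7.793.
Q̇_max = COP_Carnot × Ẇ = 7.793 × 1460 W = 11380 W.

11400 W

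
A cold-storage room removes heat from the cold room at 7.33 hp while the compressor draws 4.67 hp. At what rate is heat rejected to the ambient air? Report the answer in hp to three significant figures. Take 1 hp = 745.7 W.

12.0 hp

For a cyclic device the first law requires Q̇_H = Q̇_C + Ẇ.
Q̇_H = Q̇_C + Ẇ = 12.00 hp.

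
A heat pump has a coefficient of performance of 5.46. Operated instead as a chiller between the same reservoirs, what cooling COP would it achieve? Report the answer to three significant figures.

4.46

Since Q_H = Q_C + W for any cycle, COP_R = Q_C/W = Q_H/W − 1.
COP_R = 5.46 − 1 = 4.46.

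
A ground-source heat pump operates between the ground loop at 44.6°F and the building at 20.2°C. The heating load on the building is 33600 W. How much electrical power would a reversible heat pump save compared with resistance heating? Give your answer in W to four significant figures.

32090 W

In absolute terms T_C = 280.15 K and T_H = 293.35 K, so ΔT = 13.20 K.
COP_Carnot = T_H/ΔT = 293.35/13.20 = 22.22.
Resistance heating needs Ẇ_res = Q̇_H = 33600 W; the reversible heat pump needs only Ẇ_hp = Q̇_H/COP = 1512 W.
Saving = 33600 − 1512 = 32090 W.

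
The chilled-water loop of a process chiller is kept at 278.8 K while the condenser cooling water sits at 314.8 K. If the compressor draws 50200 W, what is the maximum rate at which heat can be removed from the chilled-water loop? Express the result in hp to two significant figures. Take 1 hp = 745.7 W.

520 hp

The reservoir spacing is ΔT = 314.8 − 278.8 = 36.00 K.
COP_Carnot = T_C/ΔT = 278.80/36.00 = 7.744.
Q̇_max = COP_Carnot × Ẇ = 7.744 × 50200 W = 388800 W = 521.4 hp.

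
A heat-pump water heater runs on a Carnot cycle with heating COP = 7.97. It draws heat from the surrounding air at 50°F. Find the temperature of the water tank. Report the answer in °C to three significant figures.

50.6 °C

COP_HP = T_H/(T_H − T_C) rearranges to T_H = COP·T_C/(COP − 1).
With T_C = 283.15 K, T_H = 7.97 × 283.15/6.970 = 323.77 K.
Converting, 323.77 K = 50.62°C.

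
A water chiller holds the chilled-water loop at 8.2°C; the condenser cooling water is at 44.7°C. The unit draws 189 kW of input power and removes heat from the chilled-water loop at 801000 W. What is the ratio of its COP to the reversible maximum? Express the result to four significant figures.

Converting, Q̇_C = 801000 W = 801.0 kW, so COP_actual = Q̇_C/Ẇ = 801.0/189.0 = 4.238.
In absolute terms T_C = 281.35 K and T_H = 317.85 K, so ΔT = 36.50 K.
COP_Carnot = T_C/ΔT = 281.35/36.50 = 7.708.
η_II = COP_actual/COP_Carnot = 4.238/7.708 = 0.5498.

0.5498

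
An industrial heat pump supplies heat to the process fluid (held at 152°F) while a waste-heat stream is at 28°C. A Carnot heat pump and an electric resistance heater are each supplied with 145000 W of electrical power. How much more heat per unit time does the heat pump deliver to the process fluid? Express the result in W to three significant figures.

1130000 W

In absolute terms T_C = 301.15 K and T_H = 339.82 K, so ΔT = 38.67 K.
COP_Carnot = T_H/ΔT = 339.82/38.67 = 8.788.
The heat pump delivers Q̇_H = COP × Ẇ = 1274000 W; the resistance heater delivers Ẇ = 145000 W.
Extra = (COP − 1)·Ẇ = 1129000 W.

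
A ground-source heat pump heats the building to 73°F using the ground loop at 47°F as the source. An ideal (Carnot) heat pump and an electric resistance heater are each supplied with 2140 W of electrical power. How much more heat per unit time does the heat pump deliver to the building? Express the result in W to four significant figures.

41700 W

In absolute terms T_C = 281.48 K and T_H = 295.93 K, so ΔT = 14.44 K.
COP_Carnot = T_H/ΔT = 295.93/14.44 = 20.49.
The heat pump delivers Q̇_H = COP × Ẇ = 43840 W; the resistance heater delivers Ẇ = 2140 W.
Extra = (COP − 1)·Ẇ = 41700 W.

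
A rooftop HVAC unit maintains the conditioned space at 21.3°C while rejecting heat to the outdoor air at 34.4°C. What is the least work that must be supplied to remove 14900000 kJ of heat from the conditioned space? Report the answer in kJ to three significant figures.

In absolute terms T_C = 294.45 K and T_H = 307.55 K, so ΔT = 13.10 K.
The reversible limit is COP_R = T_C/ΔT = 22.48, so W_min = Q_C/COP = Q_C·ΔT/T_C.
W_min = 14900000 × 13.10/294.45 = 662900 kJ.

663000 kJ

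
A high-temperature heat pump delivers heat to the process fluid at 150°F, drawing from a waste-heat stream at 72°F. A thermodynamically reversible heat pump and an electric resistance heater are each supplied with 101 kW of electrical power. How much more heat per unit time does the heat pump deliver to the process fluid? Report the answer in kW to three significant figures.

In absolute terms T_C = 295.37 K and T_H = 338.71 K, so ΔT = 43.33 K.
COP_Carnot = T_H/ΔT = 338.71/43.33 = 7.816.
The heat pump delivers Q̇_H = COP × Ẇ = 789.4 kW; the resistance heater delivers Ẇ = 101.0 kW.
Extra = (COP − 1)·Ẇ = 688.4 kW.

688 kW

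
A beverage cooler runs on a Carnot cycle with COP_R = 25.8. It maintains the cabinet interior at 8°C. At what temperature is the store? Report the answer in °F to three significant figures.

66.0 °F

COP_R = T_C/(T_H − T_C) gives T_H − T_C = T_C/COP.
With T_C = 281.15 K, T_H = 281.15 × (1 + 1/25.8) = 292.05 K.
Converting, 292.05 K = 66.02°F.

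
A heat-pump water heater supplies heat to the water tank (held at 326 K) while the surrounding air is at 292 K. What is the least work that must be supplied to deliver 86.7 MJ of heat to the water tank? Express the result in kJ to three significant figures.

The reservoir spacing is ΔT = 326 − 292 = 34.00 K.
The reversible limit is COP_HP = T_H/ΔT = 9.588, so W_min = Q_H/COP = Q_H·ΔT/T_H.
W_min = 86.70 × 34.00/326.00 = 9.042 MJ = 9042 kJ.

9040 kJ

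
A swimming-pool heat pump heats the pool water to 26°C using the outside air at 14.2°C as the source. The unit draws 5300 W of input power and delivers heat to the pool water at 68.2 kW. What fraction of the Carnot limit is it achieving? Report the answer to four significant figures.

Converting, Q̇_H = 68.20 kW = 68200 W, so COP_actual = Q̇_H/Ẇ = 68200/5300 = 12.87.
In absolute terms T_C = 287.35 K and T_H = 299.15 K, so ΔT = 11.80 K.
COP_Carnot = T_H/ΔT = 299.15/11.80 = 25.35.
η_II = COP_actual/COP_Carnot = 12.87/25.35 = 0.5076.

0.5076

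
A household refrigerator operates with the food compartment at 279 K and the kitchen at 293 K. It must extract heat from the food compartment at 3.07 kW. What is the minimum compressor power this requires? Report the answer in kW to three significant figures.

0.154 kW

The reservoir spacing is ΔT = 293 − 279 = 14.00 K.
COP_Carnot = T_C/ΔT = 279.00/14.00 = 19.93.
Ẇ_min = Q̇/COP_Carnot = 3.070/19.93 = 0.1541 kW.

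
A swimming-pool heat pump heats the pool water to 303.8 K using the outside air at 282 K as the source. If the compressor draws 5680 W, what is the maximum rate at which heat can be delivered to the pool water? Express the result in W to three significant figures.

79200 W

The reservoir spacing is ΔT = 303.8 − 282 = 21.80 K.
COP_Carnot = T_H/ΔT = 303.80/21.80 = 13.94.
Q̇_max = COP_Carnot × Ẇ = 13.94 × 5680 W = 79160 W.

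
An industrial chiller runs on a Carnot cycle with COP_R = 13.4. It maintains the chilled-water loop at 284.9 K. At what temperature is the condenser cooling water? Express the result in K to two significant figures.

310 K

COP_R = T_C/(T_H − T_C) gives T_H − T_C = T_C/COP.
With T_C = 284.90 K, T_H = 284.90 × (1 + 1/13.4) = 306.16 K.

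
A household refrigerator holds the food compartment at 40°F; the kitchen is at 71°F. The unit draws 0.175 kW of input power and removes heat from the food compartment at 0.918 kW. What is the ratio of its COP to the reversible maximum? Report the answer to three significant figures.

COP_actual = Q̇_C/Ẇ = 0.9180/0.1750 = 5.246.
In absolute terms T_C = 277.59 K and T_H = 294.82 K, so ΔT = 17.22 K.
COP_Carnot = T_C/ΔT = 277.59/17.22 = 16.12.
η_II = COP_actual/COP_Carnot = 5.246/16.12 = 0.3254.

0.325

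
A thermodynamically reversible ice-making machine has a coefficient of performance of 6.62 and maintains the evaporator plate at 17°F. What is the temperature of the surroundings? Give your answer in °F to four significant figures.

89.00 °F

COP_R = T_C/(T_H − T_C) gives T_H − T_C = T_C/COP.
With T_C = 264.82 K, T_H = 264.82 × (1 + 1/6.62) = 304.82 K.
Converting, 304.82 K = 89.00°F.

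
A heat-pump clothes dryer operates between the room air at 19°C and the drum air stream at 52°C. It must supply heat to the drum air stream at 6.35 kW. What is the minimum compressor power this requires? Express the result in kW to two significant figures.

0.64 kW

In absolute terms T_C = 292.15 K and T_H = 325.15 K, so ΔT = 33.00 K.
COP_Carnot = T_H/ΔT = 325.15/33.00 = 9.853.
Ẇ_min = Q̇/COP_Carnot = 6.350/9.853 = 0.6445 kW.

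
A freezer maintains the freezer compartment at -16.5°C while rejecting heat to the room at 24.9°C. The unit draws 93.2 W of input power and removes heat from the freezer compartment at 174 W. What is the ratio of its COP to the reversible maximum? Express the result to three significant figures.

0.301

COP_actual = Q̇_C/Ẇ = 174.0/93.20 = 1.867.
In absolute terms T_C = 256.65 K and T_H = 298.05 K, so ΔT = 41.40 K.
COP_Carnot = T_C/ΔT = 256.65/41.40 = 6.199.
η_II = COP_actual/COP_Carnot = 1.867/6.199 = 0.3012.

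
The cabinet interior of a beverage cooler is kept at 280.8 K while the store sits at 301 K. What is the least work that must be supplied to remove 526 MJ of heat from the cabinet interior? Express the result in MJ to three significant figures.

The reservoir spacing is ΔT = 301 − 280.8 = 20.20 K.
The reversible limit is COP_R = T_C/ΔT = 13.90, so W_min = Q_C/COP = Q_C·ΔT/T_C.
W_min = 526.0 × 20.20/280.80 = 37.84 MJ.

37.8 MJ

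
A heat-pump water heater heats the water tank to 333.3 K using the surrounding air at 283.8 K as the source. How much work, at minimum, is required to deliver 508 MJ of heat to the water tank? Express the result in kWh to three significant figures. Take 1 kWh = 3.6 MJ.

The reservoir spacing is ΔT = 333.3 − 283.8 = 49.50 K.
The reversible limit is COP_HP = T_H/ΔT = 6.733, so W_min = Q_H/COP = Q_H·ΔT/T_H.
W_min = 508.0 × 49.50/333.30 = 75.45 MJ = 20.96 kWh.

21.0 kWh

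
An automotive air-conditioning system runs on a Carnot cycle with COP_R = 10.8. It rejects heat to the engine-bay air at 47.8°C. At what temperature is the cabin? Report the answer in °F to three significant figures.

For a Carnot refrigerator COP_R = T_C/(T_H − T_C), so T_C = COP·T_H/(1 + COP).
With T_H = 320.95 K, T_C = 10.8 × 320.95/11.80 = 293.75 K.
Converting, 293.75 K = 69.08°F.

69.1 °F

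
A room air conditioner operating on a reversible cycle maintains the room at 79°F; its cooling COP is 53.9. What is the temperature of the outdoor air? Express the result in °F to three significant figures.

COP_R = T_C/(T_H − T_C) gives T_H − T_C = T_C/COP.
With T_C = 299.26 K, T_H = 299.26 × (1 + 1/53.9) = 304.81 K.
Converting, 304.81 K = 88.99°F.

89.0 °F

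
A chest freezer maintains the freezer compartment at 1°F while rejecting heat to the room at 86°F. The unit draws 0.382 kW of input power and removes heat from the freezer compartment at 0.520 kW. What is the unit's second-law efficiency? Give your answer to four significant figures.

0.2512

COP_actual = Q̇_C/Ẇ = 0.5200/0.3820 = 1.361.
In absolute terms T_C = 255.93 K and T_H = 303.15 K, so ΔT = 47.22 K.
COP_Carnot = T_C/ΔT = 255.93/47.22 = 5.420.
η_II = COP_actual/COP_Carnot = 1.361/5.420 = 0.2512.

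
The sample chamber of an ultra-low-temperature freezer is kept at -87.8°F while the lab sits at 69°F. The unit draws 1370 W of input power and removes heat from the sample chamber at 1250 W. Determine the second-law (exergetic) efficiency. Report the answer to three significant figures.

0.385

COP_actual = Q̇_C/Ẇ = 1250/1370 = 0.9124.
In absolute terms T_C = 206.59 K and T_H = 293.71 K, so ΔT = 87.11 K.
COP_Carnot = T_C/ΔT = 206.59/87.11 = 2.372.
η_II = COP_actual/COP_Carnot = 0.9124/2.372 = 0.3847.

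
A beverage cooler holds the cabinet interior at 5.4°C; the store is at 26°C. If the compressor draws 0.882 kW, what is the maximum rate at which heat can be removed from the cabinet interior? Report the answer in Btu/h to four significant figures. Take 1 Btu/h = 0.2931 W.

40690 Btu/h

In absolute terms T_C = 278.55 K and T_H = 299.15 K, so ΔT = 20.60 K.
COP_Carnot = T_C/ΔT = 278.55/20.60 = 13.52.
Q̇_max = COP_Carnot × Ẇ = 13.52 × 0.8820 kW = 11.93 kW = 40690 Btu/h.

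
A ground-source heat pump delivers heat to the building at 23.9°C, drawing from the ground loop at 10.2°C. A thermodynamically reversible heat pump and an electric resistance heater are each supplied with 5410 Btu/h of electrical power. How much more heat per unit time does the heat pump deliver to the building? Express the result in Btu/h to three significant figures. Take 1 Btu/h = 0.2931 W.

112000 Btu/h

In absolute terms T_C = 283.35 K and T_H = 297.05 K, so ΔT = 13.70 K.
COP_Carnot = T_H/ΔT = 297.05/13.70 = 21.68.
The heat pump delivers Q̇_H = COP × Ẇ = 117300 Btu/h; the resistance heater delivers Ẇ = 5410 Btu/h.
Extra = (COP − 1)·Ẇ = 111900 Btu/h.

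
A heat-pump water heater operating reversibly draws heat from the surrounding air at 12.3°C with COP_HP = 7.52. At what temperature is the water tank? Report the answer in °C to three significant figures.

COP_HP = T_H/(T_H − T_C) rearranges to T_H = COP·T_C/(COP − 1).
With T_C = 285.45 K, T_H = 7.52 × 285.45/6.520 = 329.23 K.
Converting, 329.23 K = 56.08°C.

56.1 °C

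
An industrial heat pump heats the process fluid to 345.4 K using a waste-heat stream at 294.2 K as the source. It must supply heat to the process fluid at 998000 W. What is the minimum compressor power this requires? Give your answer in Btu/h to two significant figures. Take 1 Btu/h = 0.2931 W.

The reservoir spacing is ΔT = 345.4 − 294.2 = 51.20 K.
COP_Carnot = T_H/ΔT = 345.40/51.20 = 6.746.
Ẇ_min = Q̇/COP_Carnot = 998000/6.746 = 147900 W = 504700 Btu/h.

500000 Btu/h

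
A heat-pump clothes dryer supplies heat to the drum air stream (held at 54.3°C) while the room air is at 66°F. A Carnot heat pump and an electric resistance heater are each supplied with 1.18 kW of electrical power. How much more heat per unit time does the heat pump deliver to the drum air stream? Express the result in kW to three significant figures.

In absolute terms T_C = 292.04 K and T_H = 327.45 K, so ΔT = 35.41 K.
COP_Carnot = T_H/ΔT = 327.45/35.41 = 9.247.
The heat pump delivers Q̇_H = COP × Ẇ = 10.91 kW; the resistance heater delivers Ẇ = 1.180 kW.
Extra = (COP − 1)·Ẇ = 9.732 kW.

9.73 kW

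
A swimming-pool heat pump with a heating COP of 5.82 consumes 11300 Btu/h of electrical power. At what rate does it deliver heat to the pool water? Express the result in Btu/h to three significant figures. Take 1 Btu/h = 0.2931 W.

65800 Btu/h

Q̇_H = COP_HP × Ẇ = 5.82 × 11300 = 65770 Btu/h.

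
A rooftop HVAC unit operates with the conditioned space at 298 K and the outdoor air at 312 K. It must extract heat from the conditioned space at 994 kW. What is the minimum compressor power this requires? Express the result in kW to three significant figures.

46.7 kW

The reservoir spacing is ΔT = 312 − 298 = 14.00 K.
COP_Carnot = T_C/ΔT = 298.00/14.00 = 21.29.
Ẇ_min = Q̇/COP_Carnot = 994.0/21.29 = 46.70 kW.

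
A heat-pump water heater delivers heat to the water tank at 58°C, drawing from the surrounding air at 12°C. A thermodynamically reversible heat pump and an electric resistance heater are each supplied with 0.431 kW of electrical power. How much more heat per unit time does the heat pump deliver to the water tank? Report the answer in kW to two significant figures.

2.7 kW

In absolute terms T_C = 285.15 K and T_H = 331.15 K, so ΔT = 46.00 K.
COP_Carnot = T_H/ΔT = 331.15/46.00 = 7.199.
The heat pump delivers Q̇_H = COP × Ẇ = 3.103 kW; the resistance heater delivers Ẇ = 0.4310 kW.
Extra = (COP − 1)·Ẇ = 2.672 kW.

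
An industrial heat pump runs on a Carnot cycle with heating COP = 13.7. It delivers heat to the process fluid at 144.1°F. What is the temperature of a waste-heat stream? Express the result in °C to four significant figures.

COP_HP = T_H/(T_H − T_C) gives T_H − T_C = T_H/COP.
With T_H = 335.43 K, T_C = 335.43 × (1 − 1/13.7) = 310.94 K.
Converting, 310.94 K = 37.79°C.

37.79 °C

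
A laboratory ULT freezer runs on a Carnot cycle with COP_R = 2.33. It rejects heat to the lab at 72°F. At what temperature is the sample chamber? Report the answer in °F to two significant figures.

For a Carnot refrigerator COP_R = T_C/(T_H − T_C), so T_C = COP·T_H/(1 + COP).
With T_H = 295.37 K, T_C = 2.33 × 295.37/3.330 = 206.67 K.
Converting, 206.67 K = -87.66°F.

-88 °F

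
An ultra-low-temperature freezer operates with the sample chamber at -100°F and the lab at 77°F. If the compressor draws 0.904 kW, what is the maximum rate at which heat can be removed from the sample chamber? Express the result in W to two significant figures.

In absolute terms T_C = 199.82 K and T_H = 298.15 K, so ΔT = 98.33 K.
COP_Carnot = T_C/ΔT = 199.82/98.33 = 2.032.
Q̇_max = COP_Carnot × Ẇ = 2.032 × 0.9040 kW = 1.837 kW = 1837 W.

1800 W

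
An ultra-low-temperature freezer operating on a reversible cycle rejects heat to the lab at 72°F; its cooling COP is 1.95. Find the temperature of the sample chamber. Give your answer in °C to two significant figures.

For a Carnot refrigerator COP_R = T_C/(T_H − T_C), so T_C = COP·T_H/(1 + COP).
With T_H = 295.37 K, T_C = 1.95 × 295.37/2.950 = 195.25 K.
Converting, 195.25 K = -77.90°C.

-78 °C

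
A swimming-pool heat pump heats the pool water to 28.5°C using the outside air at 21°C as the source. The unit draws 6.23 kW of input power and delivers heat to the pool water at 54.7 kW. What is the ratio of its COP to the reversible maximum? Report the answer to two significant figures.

0.22

COP_actual = Q̇_H/Ẇ = 54.70/6.230 = 8.780.
In absolute terms T_C = 294.15 K and T_H = 301.65 K, so ΔT = 7.500 K.
COP_Carnot = T_H/ΔT = 301.65/7.500 = 40.22.
η_II = COP_actual/COP_Carnot = 8.780/40.22 = 0.2183.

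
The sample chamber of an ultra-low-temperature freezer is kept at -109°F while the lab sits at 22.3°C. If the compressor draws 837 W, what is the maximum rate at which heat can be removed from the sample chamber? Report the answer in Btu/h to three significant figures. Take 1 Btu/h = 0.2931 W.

5530 Btu/h

In absolute terms T_C = 194.82 K and T_H = 295.45 K, so ΔT = 100.6 K.
COP_Carnot = T_C/ΔT = 194.82/100.6 = 1.936.
Q̇_max = COP_Carnot × Ẇ = 1.936 × 837.0 W = 1620 W = 5528 Btu/h.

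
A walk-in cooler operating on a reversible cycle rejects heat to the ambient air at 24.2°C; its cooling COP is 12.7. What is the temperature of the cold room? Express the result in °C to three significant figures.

2.50 °C

For a Carnot refrigerator COP_R = T_C/(T_H − T_C), so T_C = COP·T_H/(1 + COP).
With T_H = 297.35 K, T_C = 12.7 × 297.35/13.70 = 275.65 K.
Converting, 275.65 K = 2.50°C.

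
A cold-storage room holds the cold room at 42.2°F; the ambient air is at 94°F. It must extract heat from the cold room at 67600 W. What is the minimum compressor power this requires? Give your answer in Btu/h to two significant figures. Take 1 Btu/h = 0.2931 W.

24000 Btu/h

In absolute terms T_C = 278.82 K and T_H = 307.59 K, so ΔT = 28.78 K.
COP_Carnot = T_C/ΔT = 278.82/28.78 = 9.689.
Ẇ_min = Q̇/COP_Carnot = 67600/9.689 = 6977 W = 23810 Btu/h.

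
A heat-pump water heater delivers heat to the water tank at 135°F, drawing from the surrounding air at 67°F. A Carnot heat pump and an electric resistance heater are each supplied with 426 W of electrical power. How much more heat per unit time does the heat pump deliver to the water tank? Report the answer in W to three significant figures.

3300 W

In absolute terms T_C = 292.59 K and T_H = 330.37 K, so ΔT = 37.78 K.
COP_Carnot = T_H/ΔT = 330.37/37.78 = 8.745.
The heat pump delivers Q̇_H = COP × Ẇ = 3725 W; the resistance heater delivers Ẇ = 426.0 W.
Extra = (COP − 1)·Ẇ = 3299 W.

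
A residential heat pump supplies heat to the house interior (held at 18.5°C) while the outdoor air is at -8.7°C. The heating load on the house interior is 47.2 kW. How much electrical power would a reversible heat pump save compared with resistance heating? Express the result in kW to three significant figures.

In absolute terms T_C = 264.45 K and T_H = 291.65 K, so ΔT = 27.20 K.
COP_Carnot = T_H/ΔT = 291.65/27.20 = 10.72.
Resistance heating needs Ẇ_res = Q̇_H = 47.20 kW; the reversible heat pump needs only Ẇ_hp = Q̇_H/COP = 4.402 kW.
Saving = 47.20 − 4.402 = 42.80 kW.

42.8 kW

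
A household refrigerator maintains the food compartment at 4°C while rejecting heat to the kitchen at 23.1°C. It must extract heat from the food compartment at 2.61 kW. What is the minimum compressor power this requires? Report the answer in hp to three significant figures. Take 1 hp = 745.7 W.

In absolute terms T_C = 277.15 K and T_H = 296.25 K, so ΔT = 19.10 K.
COP_Carnot = T_C/ΔT = 277.15/19.10 = 14.51.
Ẇ_min = Q̇/COP_Carnot = 2.610/14.51 = 0.1799 kW = 0.2412 hp.

0.241 hp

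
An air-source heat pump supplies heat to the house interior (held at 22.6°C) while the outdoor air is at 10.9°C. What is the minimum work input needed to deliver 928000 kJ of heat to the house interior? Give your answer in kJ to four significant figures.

In absolute terms T_C = 284.05 K and T_H = 295.75 K, so ΔT = 11.70 K.
The reversible limit is COP_HP = T_H/ΔT = 25.28, so W_min = Q_H/COP = Q_H·ΔT/T_H.
W_min = 928000 × 11.70/295.75 = 36710 kJ.

36710 kJ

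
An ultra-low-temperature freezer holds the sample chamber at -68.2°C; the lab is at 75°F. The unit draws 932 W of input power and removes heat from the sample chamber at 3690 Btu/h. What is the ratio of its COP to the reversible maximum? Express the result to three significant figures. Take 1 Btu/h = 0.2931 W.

Converting, Q̇_C = 3690 Btu/h = 1082 W, so COP_actual = Q̇_C/Ẇ = 1082/932.0 = 1.160.
In absolute terms T_C = 204.95 K and T_H = 297.04 K, so ΔT = 92.09 K.
COP_Carnot = T_C/ΔT = 204.95/92.09 = 2.226.
η_II = COP_actual/COP_Carnot = 1.160/2.226 = 0.5214.

0.521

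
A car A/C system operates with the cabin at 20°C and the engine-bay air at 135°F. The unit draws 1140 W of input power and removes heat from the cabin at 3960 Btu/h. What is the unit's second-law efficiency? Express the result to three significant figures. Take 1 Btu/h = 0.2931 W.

0.129

Converting, Q̇_C = 3960 Btu/h = 1161 W, so COP_actual = Q̇_C/Ẇ = 1161/1140 = 1.018.
In absolute terms T_C = 293.15 K and T_H = 330.37 K, so ΔT = 37.22 K.
COP_Carnot = T_C/ΔT = 293.15/37.22 = 7.876.
η_II = COP_actual/COP_Carnot = 1.018/7.876 = 0.1293.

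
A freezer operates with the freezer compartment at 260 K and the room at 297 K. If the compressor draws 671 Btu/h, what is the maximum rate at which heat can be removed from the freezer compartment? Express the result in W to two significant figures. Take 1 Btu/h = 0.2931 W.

1400 W

The reservoir spacing is ΔT = 297 − 260 = 37.00 K.
COP_Carnot = T_C/ΔT = 260.00/37.00 = 7.027.
Q̇_max = COP_Carnot × Ẇ = 7.027 × 671.0 Btu/h = 4715 Btu/h = 1382 W.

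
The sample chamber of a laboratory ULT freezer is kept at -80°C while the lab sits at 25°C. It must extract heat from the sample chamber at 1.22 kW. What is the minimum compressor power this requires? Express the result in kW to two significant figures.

In absolute terms T_C = 193.15 K and T_H = 298.15 K, so ΔT = 105.0 K.
COP_Carnot = T_C/ΔT = 193.15/105.0 = 1.840.
Ẇ_min = Q̇/COP_Carnot = 1.220/1.840 = 0.6632 kW.

0.66 kW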